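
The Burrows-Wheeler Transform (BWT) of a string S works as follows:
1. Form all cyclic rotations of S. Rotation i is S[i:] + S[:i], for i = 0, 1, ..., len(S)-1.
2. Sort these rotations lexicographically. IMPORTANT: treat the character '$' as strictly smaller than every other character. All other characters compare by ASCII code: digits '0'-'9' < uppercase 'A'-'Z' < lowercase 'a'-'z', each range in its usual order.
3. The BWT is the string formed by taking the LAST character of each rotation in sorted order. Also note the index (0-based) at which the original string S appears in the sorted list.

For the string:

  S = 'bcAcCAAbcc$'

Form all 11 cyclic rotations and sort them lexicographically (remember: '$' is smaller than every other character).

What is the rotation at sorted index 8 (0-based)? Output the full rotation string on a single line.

All 11 rotations (rotation i = S[i:]+S[:i]):
  rot[0] = bcAcCAAbcc$
  rot[1] = cAcCAAbcc$b
  rot[2] = AcCAAbcc$bc
  rot[3] = cCAAbcc$bcA
  rot[4] = CAAbcc$bcAc
  rot[5] = AAbcc$bcAcC
  rot[6] = Abcc$bcAcCA
  rot[7] = bcc$bcAcCAA
  rot[8] = cc$bcAcCAAb
  rot[9] = c$bcAcCAAbc
  rot[10] = $bcAcCAAbcc
Sorted (with $ < everything):
  sorted[0] = $bcAcCAAbcc
  sorted[1] = AAbcc$bcAcC
  sorted[2] = Abcc$bcAcCA
  sorted[3] = AcCAAbcc$bc
  sorted[4] = CAAbcc$bcAc
  sorted[5] = bcAcCAAbcc$
  sorted[6] = bcc$bcAcCAA
  sorted[7] = c$bcAcCAAbc
  sorted[8] = cAcCAAbcc$b
  sorted[9] = cCAAbcc$bcA
  sorted[10] = cc$bcAcCAAb
sorted[8] = cAcCAAbcc$b

Answer: cAcCAAbcc$b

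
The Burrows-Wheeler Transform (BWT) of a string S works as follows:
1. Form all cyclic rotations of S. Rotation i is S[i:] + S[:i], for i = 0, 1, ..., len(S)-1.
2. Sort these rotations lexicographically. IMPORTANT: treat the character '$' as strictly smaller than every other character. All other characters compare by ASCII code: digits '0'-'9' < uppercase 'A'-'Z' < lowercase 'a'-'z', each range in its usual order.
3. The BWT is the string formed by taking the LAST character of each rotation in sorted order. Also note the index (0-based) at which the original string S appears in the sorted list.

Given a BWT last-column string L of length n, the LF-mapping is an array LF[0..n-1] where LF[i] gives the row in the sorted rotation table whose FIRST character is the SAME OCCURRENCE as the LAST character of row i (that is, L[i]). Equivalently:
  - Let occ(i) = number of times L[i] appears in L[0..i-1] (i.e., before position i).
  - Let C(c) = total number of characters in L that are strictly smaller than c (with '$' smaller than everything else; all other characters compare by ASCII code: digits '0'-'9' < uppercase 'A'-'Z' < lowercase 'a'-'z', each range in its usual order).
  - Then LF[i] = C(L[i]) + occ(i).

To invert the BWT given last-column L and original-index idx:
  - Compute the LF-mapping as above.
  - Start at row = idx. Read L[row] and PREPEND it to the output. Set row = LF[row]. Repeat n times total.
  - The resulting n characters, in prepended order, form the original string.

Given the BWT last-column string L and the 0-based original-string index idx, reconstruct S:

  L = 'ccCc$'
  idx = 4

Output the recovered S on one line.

LF mapping: 2 3 1 4 0
Walk LF starting at row 4, prepending L[row]:
  step 1: row=4, L[4]='$', prepend. Next row=LF[4]=0
  step 2: row=0, L[0]='c', prepend. Next row=LF[0]=2
  step 3: row=2, L[2]='C', prepend. Next row=LF[2]=1
  step 4: row=1, L[1]='c', prepend. Next row=LF[1]=3
  step 5: row=3, L[3]='c', prepend. Next row=LF[3]=4
Reversed output: ccCc$

Answer: ccCc$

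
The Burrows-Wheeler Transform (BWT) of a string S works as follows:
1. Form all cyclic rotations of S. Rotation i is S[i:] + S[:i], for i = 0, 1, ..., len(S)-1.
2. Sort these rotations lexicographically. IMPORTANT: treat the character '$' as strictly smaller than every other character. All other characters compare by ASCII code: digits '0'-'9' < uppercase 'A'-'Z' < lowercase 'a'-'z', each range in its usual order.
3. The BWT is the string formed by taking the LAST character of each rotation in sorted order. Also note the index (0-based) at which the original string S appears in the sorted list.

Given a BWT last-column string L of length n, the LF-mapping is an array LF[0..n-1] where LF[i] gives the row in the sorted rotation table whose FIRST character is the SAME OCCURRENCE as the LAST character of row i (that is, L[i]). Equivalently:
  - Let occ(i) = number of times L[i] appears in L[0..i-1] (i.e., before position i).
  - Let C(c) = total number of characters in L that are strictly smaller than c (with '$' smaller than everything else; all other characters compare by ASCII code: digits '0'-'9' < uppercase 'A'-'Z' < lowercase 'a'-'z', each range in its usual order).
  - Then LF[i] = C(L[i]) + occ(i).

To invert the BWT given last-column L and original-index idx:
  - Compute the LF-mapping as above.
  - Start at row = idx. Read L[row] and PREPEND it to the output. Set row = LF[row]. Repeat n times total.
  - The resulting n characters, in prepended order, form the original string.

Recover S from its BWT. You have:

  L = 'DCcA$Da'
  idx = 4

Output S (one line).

LF mapping: 3 2 6 1 0 4 5
Walk LF starting at row 4, prepending L[row]:
  step 1: row=4, L[4]='$', prepend. Next row=LF[4]=0
  step 2: row=0, L[0]='D', prepend. Next row=LF[0]=3
  step 3: row=3, L[3]='A', prepend. Next row=LF[3]=1
  step 4: row=1, L[1]='C', prepend. Next row=LF[1]=2
  step 5: row=2, L[2]='c', prepend. Next row=LF[2]=6
  step 6: row=6, L[6]='a', prepend. Next row=LF[6]=5
  step 7: row=5, L[5]='D', prepend. Next row=LF[5]=4
Reversed output: DacCAD$

Answer: DacCAD$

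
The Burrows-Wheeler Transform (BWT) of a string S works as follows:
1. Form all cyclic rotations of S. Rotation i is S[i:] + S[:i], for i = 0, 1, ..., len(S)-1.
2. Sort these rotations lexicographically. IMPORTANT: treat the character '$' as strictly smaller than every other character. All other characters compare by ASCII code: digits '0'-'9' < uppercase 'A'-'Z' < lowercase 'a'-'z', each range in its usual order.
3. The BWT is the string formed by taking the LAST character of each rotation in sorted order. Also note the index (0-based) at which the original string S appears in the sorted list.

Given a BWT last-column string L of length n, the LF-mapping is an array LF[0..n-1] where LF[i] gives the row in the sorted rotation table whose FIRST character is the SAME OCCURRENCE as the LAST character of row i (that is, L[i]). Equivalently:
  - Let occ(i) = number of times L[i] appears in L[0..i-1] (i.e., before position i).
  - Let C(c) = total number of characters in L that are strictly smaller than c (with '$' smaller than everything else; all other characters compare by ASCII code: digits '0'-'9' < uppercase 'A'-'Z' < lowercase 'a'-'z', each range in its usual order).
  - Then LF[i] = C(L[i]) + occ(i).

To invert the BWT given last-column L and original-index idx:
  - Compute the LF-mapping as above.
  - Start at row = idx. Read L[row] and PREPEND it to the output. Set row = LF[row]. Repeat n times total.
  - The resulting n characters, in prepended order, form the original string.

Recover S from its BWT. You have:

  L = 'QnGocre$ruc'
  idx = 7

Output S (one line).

LF mapping: 2 6 1 7 3 8 5 0 9 10 4
Walk LF starting at row 7, prepending L[row]:
  step 1: row=7, L[7]='$', prepend. Next row=LF[7]=0
  step 2: row=0, L[0]='Q', prepend. Next row=LF[0]=2
  step 3: row=2, L[2]='G', prepend. Next row=LF[2]=1
  step 4: row=1, L[1]='n', prepend. Next row=LF[1]=6
  step 5: row=6, L[6]='e', prepend. Next row=LF[6]=5
  step 6: row=5, L[5]='r', prepend. Next row=LF[5]=8
  step 7: row=8, L[8]='r', prepend. Next row=LF[8]=9
  step 8: row=9, L[9]='u', prepend. Next row=LF[9]=10
  step 9: row=10, L[10]='c', prepend. Next row=LF[10]=4
  step 10: row=4, L[4]='c', prepend. Next row=LF[4]=3
  step 11: row=3, L[3]='o', prepend. Next row=LF[3]=7
Reversed output: occurrenGQ$

Answer: occurrenGQ$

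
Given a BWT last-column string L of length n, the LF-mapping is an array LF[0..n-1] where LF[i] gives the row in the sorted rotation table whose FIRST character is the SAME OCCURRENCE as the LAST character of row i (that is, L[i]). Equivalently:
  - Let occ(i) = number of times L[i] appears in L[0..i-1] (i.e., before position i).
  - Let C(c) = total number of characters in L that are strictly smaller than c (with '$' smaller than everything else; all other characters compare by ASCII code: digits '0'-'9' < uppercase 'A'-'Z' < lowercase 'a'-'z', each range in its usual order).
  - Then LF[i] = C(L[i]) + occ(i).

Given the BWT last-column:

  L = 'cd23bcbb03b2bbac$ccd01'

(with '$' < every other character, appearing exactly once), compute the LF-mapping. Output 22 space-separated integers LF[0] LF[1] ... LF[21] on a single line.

Answer: 15 20 4 6 9 16 10 11 1 7 12 5 13 14 8 17 0 18 19 21 2 3

Derivation:
Char counts: '$':1, '0':2, '1':1, '2':2, '3':2, 'a':1, 'b':6, 'c':5, 'd':2
C (first-col start): C('$')=0, C('0')=1, C('1')=3, C('2')=4, C('3')=6, C('a')=8, C('b')=9, C('c')=15, C('d')=20
L[0]='c': occ=0, LF[0]=C('c')+0=15+0=15
L[1]='d': occ=0, LF[1]=C('d')+0=20+0=20
L[2]='2': occ=0, LF[2]=C('2')+0=4+0=4
L[3]='3': occ=0, LF[3]=C('3')+0=6+0=6
L[4]='b': occ=0, LF[4]=C('b')+0=9+0=9
L[5]='c': occ=1, LF[5]=C('c')+1=15+1=16
L[6]='b': occ=1, LF[6]=C('b')+1=9+1=10
L[7]='b': occ=2, LF[7]=C('b')+2=9+2=11
L[8]='0': occ=0, LF[8]=C('0')+0=1+0=1
L[9]='3': occ=1, LF[9]=C('3')+1=6+1=7
L[10]='b': occ=3, LF[10]=C('b')+3=9+3=12
L[11]='2': occ=1, LF[11]=C('2')+1=4+1=5
L[12]='b': occ=4, LF[12]=C('b')+4=9+4=13
L[13]='b': occ=5, LF[13]=C('b')+5=9+5=14
L[14]='a': occ=0, LF[14]=C('a')+0=8+0=8
L[15]='c': occ=2, LF[15]=C('c')+2=15+2=17
L[16]='$': occ=0, LF[16]=C('$')+0=0+0=0
L[17]='c': occ=3, LF[17]=C('c')+3=15+3=18
L[18]='c': occ=4, LF[18]=C('c')+4=15+4=19
L[19]='d': occ=1, LF[19]=C('d')+1=20+1=21
L[20]='0': occ=1, LF[20]=C('0')+1=1+1=2
L[21]='1': occ=0, LF[21]=C('1')+0=3+0=3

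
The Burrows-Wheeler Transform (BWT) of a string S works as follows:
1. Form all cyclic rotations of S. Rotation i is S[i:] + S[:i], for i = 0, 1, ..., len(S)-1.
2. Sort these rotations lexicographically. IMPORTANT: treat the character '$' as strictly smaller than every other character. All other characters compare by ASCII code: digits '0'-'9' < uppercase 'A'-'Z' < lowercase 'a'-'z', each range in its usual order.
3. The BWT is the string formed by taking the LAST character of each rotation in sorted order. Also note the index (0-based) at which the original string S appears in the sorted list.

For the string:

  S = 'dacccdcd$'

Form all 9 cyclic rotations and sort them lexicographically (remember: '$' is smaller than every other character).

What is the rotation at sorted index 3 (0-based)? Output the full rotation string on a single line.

Answer: ccdcd$dac

Derivation:
All 9 rotations (rotation i = S[i:]+S[:i]):
  rot[0] = dacccdcd$
  rot[1] = acccdcd$d
  rot[2] = cccdcd$da
  rot[3] = ccdcd$dac
  rot[4] = cdcd$dacc
  rot[5] = dcd$daccc
  rot[6] = cd$dacccd
  rot[7] = d$dacccdc
  rot[8] = $dacccdcd
Sorted (with $ < everything):
  sorted[0] = $dacccdcd
  sorted[1] = acccdcd$d
  sorted[2] = cccdcd$da
  sorted[3] = ccdcd$dac
  sorted[4] = cd$dacccd
  sorted[5] = cdcd$dacc
  sorted[6] = d$dacccdc
  sorted[7] = dacccdcd$
  sorted[8] = dcd$daccc
sorted[3] = ccdcd$dac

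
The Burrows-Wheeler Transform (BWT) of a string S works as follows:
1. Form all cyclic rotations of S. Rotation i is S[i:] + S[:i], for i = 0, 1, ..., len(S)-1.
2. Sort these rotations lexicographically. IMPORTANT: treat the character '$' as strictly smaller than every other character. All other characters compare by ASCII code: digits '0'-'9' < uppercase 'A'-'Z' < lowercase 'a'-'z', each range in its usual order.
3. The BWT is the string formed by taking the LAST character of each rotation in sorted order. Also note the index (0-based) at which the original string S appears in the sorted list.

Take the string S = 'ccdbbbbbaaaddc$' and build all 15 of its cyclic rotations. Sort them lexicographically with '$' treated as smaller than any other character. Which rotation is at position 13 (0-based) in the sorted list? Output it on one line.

All 15 rotations (rotation i = S[i:]+S[:i]):
  rot[0] = ccdbbbbbaaaddc$
  rot[1] = cdbbbbbaaaddc$c
  rot[2] = dbbbbbaaaddc$cc
  rot[3] = bbbbbaaaddc$ccd
  rot[4] = bbbbaaaddc$ccdb
  rot[5] = bbbaaaddc$ccdbb
  rot[6] = bbaaaddc$ccdbbb
  rot[7] = baaaddc$ccdbbbb
  rot[8] = aaaddc$ccdbbbbb
  rot[9] = aaddc$ccdbbbbba
  rot[10] = addc$ccdbbbbbaa
  rot[11] = ddc$ccdbbbbbaaa
  rot[12] = dc$ccdbbbbbaaad
  rot[13] = c$ccdbbbbbaaadd
  rot[14] = $ccdbbbbbaaaddc
Sorted (with $ < everything):
  sorted[0] = $ccdbbbbbaaaddc
  sorted[1] = aaaddc$ccdbbbbb
  sorted[2] = aaddc$ccdbbbbba
  sorted[3] = addc$ccdbbbbbaa
  sorted[4] = baaaddc$ccdbbbb
  sorted[5] = bbaaaddc$ccdbbb
  sorted[6] = bbbaaaddc$ccdbb
  sorted[7] = bbbbaaaddc$ccdb
  sorted[8] = bbbbbaaaddc$ccd
  sorted[9] = c$ccdbbbbbaaadd
  sorted[10] = ccdbbbbbaaaddc$
  sorted[11] = cdbbbbbaaaddc$c
  sorted[12] = dbbbbbaaaddc$cc
  sorted[13] = dc$ccdbbbbbaaad
  sorted[14] = ddc$ccdbbbbbaaa
sorted[13] = dc$ccdbbbbbaaad

Answer: dc$ccdbbbbbaaad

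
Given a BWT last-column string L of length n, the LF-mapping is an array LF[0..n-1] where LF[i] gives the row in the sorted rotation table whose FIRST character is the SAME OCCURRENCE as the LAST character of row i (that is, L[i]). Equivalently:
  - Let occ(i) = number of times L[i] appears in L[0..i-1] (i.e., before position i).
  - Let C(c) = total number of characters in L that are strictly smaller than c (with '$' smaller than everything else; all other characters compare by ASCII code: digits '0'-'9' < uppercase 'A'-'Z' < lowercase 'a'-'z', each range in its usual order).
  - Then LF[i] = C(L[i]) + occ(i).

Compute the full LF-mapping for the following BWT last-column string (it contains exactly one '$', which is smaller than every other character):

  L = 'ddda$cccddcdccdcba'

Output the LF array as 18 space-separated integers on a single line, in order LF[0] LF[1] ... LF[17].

Char counts: '$':1, 'a':2, 'b':1, 'c':7, 'd':7
C (first-col start): C('$')=0, C('a')=1, C('b')=3, C('c')=4, C('d')=11
L[0]='d': occ=0, LF[0]=C('d')+0=11+0=11
L[1]='d': occ=1, LF[1]=C('d')+1=11+1=12
L[2]='d': occ=2, LF[2]=C('d')+2=11+2=13
L[3]='a': occ=0, LF[3]=C('a')+0=1+0=1
L[4]='$': occ=0, LF[4]=C('$')+0=0+0=0
L[5]='c': occ=0, LF[5]=C('c')+0=4+0=4
L[6]='c': occ=1, LF[6]=C('c')+1=4+1=5
L[7]='c': occ=2, LF[7]=C('c')+2=4+2=6
L[8]='d': occ=3, LF[8]=C('d')+3=11+3=14
L[9]='d': occ=4, LF[9]=C('d')+4=11+4=15
L[10]='c': occ=3, LF[10]=C('c')+3=4+3=7
L[11]='d': occ=5, LF[11]=C('d')+5=11+5=16
L[12]='c': occ=4, LF[12]=C('c')+4=4+4=8
L[13]='c': occ=5, LF[13]=C('c')+5=4+5=9
L[14]='d': occ=6, LF[14]=C('d')+6=11+6=17
L[15]='c': occ=6, LF[15]=C('c')+6=4+6=10
L[16]='b': occ=0, LF[16]=C('b')+0=3+0=3
L[17]='a': occ=1, LF[17]=C('a')+1=1+1=2

Answer: 11 12 13 1 0 4 5 6 14 15 7 16 8 9 17 10 3 2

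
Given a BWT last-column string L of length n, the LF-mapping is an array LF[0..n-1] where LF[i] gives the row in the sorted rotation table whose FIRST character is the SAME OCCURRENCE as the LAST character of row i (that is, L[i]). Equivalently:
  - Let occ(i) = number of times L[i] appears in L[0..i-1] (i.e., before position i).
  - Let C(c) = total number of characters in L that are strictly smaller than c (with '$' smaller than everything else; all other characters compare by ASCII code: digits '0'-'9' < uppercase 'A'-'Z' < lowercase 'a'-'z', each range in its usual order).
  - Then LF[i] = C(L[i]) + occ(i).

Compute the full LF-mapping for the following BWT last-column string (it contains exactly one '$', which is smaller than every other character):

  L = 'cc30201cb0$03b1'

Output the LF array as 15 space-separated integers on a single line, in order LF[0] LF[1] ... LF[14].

Answer: 12 13 8 1 7 2 5 14 10 3 0 4 9 11 6

Derivation:
Char counts: '$':1, '0':4, '1':2, '2':1, '3':2, 'b':2, 'c':3
C (first-col start): C('$')=0, C('0')=1, C('1')=5, C('2')=7, C('3')=8, C('b')=10, C('c')=12
L[0]='c': occ=0, LF[0]=C('c')+0=12+0=12
L[1]='c': occ=1, LF[1]=C('c')+1=12+1=13
L[2]='3': occ=0, LF[2]=C('3')+0=8+0=8
L[3]='0': occ=0, LF[3]=C('0')+0=1+0=1
L[4]='2': occ=0, LF[4]=C('2')+0=7+0=7
L[5]='0': occ=1, LF[5]=C('0')+1=1+1=2
L[6]='1': occ=0, LF[6]=C('1')+0=5+0=5
L[7]='c': occ=2, LF[7]=C('c')+2=12+2=14
L[8]='b': occ=0, LF[8]=C('b')+0=10+0=10
L[9]='0': occ=2, LF[9]=C('0')+2=1+2=3
L[10]='$': occ=0, LF[10]=C('$')+0=0+0=0
L[11]='0': occ=3, LF[11]=C('0')+3=1+3=4
L[12]='3': occ=1, LF[12]=C('3')+1=8+1=9
L[13]='b': occ=1, LF[13]=C('b')+1=10+1=11
L[14]='1': occ=1, LF[14]=C('1')+1=5+1=6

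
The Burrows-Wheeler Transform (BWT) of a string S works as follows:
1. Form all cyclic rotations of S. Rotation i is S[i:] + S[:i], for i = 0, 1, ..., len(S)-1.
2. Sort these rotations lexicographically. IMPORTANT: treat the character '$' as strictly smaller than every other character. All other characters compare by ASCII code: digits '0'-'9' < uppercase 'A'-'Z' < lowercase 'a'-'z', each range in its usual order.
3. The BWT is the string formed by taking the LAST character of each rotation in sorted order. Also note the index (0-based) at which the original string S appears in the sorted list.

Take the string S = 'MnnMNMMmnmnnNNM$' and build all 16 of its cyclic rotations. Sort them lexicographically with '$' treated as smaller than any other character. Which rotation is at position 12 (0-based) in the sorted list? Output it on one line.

Answer: nNNM$MnnMNMMmnmn

Derivation:
All 16 rotations (rotation i = S[i:]+S[:i]):
  rot[0] = MnnMNMMmnmnnNNM$
  rot[1] = nnMNMMmnmnnNNM$M
  rot[2] = nMNMMmnmnnNNM$Mn
  rot[3] = MNMMmnmnnNNM$Mnn
  rot[4] = NMMmnmnnNNM$MnnM
  rot[5] = MMmnmnnNNM$MnnMN
  rot[6] = MmnmnnNNM$MnnMNM
  rot[7] = mnmnnNNM$MnnMNMM
  rot[8] = nmnnNNM$MnnMNMMm
  rot[9] = mnnNNM$MnnMNMMmn
  rot[10] = nnNNM$MnnMNMMmnm
  rot[11] = nNNM$MnnMNMMmnmn
  rot[12] = NNM$MnnMNMMmnmnn
  rot[13] = NM$MnnMNMMmnmnnN
  rot[14] = M$MnnMNMMmnmnnNN
  rot[15] = $MnnMNMMmnmnnNNM
Sorted (with $ < everything):
  sorted[0] = $MnnMNMMmnmnnNNM
  sorted[1] = M$MnnMNMMmnmnnNN
  sorted[2] = MMmnmnnNNM$MnnMN
  sorted[3] = MNMMmnmnnNNM$Mnn
  sorted[4] = MmnmnnNNM$MnnMNM
  sorted[5] = MnnMNMMmnmnnNNM$
  sorted[6] = NM$MnnMNMMmnmnnN
  sorted[7] = NMMmnmnnNNM$MnnM
  sorted[8] = NNM$MnnMNMMmnmnn
  sorted[9] = mnmnnNNM$MnnMNMM
  sorted[10] = mnnNNM$MnnMNMMmn
  sorted[11] = nMNMMmnmnnNNM$Mn
  sorted[12] = nNNM$MnnMNMMmnmn
  sorted[13] = nmnnNNM$MnnMNMMm
  sorted[14] = nnMNMMmnmnnNNM$M
  sorted[15] = nnNNM$MnnMNMMmnm
sorted[12] = nNNM$MnnMNMMmnmn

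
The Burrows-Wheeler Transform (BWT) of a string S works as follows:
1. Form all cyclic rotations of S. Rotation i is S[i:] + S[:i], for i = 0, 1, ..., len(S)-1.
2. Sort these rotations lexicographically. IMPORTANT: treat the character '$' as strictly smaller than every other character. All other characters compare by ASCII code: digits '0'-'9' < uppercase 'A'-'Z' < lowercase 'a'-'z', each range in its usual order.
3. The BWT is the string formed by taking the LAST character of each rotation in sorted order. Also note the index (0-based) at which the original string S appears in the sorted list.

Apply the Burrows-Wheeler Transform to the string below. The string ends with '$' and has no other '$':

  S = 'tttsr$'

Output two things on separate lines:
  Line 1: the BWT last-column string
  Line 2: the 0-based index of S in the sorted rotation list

Answer: rsttt$
5

Derivation:
All 6 rotations (rotation i = S[i:]+S[:i]):
  rot[0] = tttsr$
  rot[1] = ttsr$t
  rot[2] = tsr$tt
  rot[3] = sr$ttt
  rot[4] = r$ttts
  rot[5] = $tttsr
Sorted (with $ < everything):
  sorted[0] = $tttsr  (last char: 'r')
  sorted[1] = r$ttts  (last char: 's')
  sorted[2] = sr$ttt  (last char: 't')
  sorted[3] = tsr$tt  (last char: 't')
  sorted[4] = ttsr$t  (last char: 't')
  sorted[5] = tttsr$  (last char: '$')
Last column: rsttt$
Original string S is at sorted index 5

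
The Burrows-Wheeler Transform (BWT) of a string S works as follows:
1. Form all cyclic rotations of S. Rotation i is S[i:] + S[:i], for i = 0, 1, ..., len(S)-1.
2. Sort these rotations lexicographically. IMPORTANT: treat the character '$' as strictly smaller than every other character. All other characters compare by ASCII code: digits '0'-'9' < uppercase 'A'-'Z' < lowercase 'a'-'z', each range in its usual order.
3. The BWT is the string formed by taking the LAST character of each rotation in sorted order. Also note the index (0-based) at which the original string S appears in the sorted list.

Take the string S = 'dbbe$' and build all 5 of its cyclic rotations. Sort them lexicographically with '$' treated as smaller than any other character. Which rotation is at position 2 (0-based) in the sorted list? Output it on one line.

All 5 rotations (rotation i = S[i:]+S[:i]):
  rot[0] = dbbe$
  rot[1] = bbe$d
  rot[2] = be$db
  rot[3] = e$dbb
  rot[4] = $dbbe
Sorted (with $ < everything):
  sorted[0] = $dbbe
  sorted[1] = bbe$d
  sorted[2] = be$db
  sorted[3] = dbbe$
  sorted[4] = e$dbb
sorted[2] = be$db

Answer: be$db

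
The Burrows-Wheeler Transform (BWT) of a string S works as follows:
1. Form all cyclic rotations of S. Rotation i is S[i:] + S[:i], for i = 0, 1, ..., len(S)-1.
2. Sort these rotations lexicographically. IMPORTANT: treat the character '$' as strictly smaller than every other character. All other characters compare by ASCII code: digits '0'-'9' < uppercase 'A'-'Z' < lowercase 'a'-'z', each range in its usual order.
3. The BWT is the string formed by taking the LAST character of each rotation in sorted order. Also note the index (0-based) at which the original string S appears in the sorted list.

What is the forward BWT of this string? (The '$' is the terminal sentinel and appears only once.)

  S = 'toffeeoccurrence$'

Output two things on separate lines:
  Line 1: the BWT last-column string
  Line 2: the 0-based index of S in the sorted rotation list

Answer: eonccfrefoeetru$c
15

Derivation:
All 17 rotations (rotation i = S[i:]+S[:i]):
  rot[0] = toffeeoccurrence$
  rot[1] = offeeoccurrence$t
  rot[2] = ffeeoccurrence$to
  rot[3] = feeoccurrence$tof
  rot[4] = eeoccurrence$toff
  rot[5] = eoccurrence$toffe
  rot[6] = occurrence$toffee
  rot[7] = ccurrence$toffeeo
  rot[8] = currence$toffeeoc
  rot[9] = urrence$toffeeocc
  rot[10] = rrence$toffeeoccu
  rot[11] = rence$toffeeoccur
  rot[12] = ence$toffeeoccurr
  rot[13] = nce$toffeeoccurre
  rot[14] = ce$toffeeoccurren
  rot[15] = e$toffeeoccurrenc
  rot[16] = $toffeeoccurrence
Sorted (with $ < everything):
  sorted[0] = $toffeeoccurrence  (last char: 'e')
  sorted[1] = ccurrence$toffeeo  (last char: 'o')
  sorted[2] = ce$toffeeoccurren  (last char: 'n')
  sorted[3] = currence$toffeeoc  (last char: 'c')
  sorted[4] = e$toffeeoccurrenc  (last char: 'c')
  sorted[5] = eeoccurrence$toff  (last char: 'f')
  sorted[6] = ence$toffeeoccurr  (last char: 'r')
  sorted[7] = eoccurrence$toffe  (last char: 'e')
  sorted[8] = feeoccurrence$tof  (last char: 'f')
  sorted[9] = ffeeoccurrence$to  (last char: 'o')
  sorted[10] = nce$toffeeoccurre  (last char: 'e')
  sorted[11] = occurrence$toffee  (last char: 'e')
  sorted[12] = offeeoccurrence$t  (last char: 't')
  sorted[13] = rence$toffeeoccur  (last char: 'r')
  sorted[14] = rrence$toffeeoccu  (last char: 'u')
  sorted[15] = toffeeoccurrence$  (last char: '$')
  sorted[16] = urrence$toffeeocc  (last char: 'c')
Last column: eonccfrefoeetru$c
Original string S is at sorted index 15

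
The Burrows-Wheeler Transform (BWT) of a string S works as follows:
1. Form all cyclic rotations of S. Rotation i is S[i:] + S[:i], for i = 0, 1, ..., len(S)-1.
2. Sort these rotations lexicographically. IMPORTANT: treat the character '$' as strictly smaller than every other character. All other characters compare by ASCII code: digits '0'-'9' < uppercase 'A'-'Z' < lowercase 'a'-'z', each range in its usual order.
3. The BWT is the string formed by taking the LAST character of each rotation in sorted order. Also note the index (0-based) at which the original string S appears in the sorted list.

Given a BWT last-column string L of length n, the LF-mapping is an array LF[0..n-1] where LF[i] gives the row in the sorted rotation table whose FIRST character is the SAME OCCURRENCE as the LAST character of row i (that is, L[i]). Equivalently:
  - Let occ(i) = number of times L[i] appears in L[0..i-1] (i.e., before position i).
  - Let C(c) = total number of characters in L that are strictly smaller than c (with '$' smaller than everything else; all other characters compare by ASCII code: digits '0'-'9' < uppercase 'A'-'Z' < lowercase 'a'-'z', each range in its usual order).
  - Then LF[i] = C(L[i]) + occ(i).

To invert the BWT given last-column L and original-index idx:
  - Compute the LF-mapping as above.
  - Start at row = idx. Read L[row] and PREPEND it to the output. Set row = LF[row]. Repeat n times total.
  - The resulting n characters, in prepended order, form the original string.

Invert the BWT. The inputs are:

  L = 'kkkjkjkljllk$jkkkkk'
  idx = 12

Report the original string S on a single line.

LF mapping: 5 6 7 1 8 2 9 16 3 17 18 10 0 4 11 12 13 14 15
Walk LF starting at row 12, prepending L[row]:
  step 1: row=12, L[12]='$', prepend. Next row=LF[12]=0
  step 2: row=0, L[0]='k', prepend. Next row=LF[0]=5
  step 3: row=5, L[5]='j', prepend. Next row=LF[5]=2
  step 4: row=2, L[2]='k', prepend. Next row=LF[2]=7
  step 5: row=7, L[7]='l', prepend. Next row=LF[7]=16
  step 6: row=16, L[16]='k', prepend. Next row=LF[16]=13
  step 7: row=13, L[13]='j', prepend. Next row=LF[13]=4
  step 8: row=4, L[4]='k', prepend. Next row=LF[4]=8
  step 9: row=8, L[8]='j', prepend. Next row=LF[8]=3
  step 10: row=3, L[3]='j', prepend. Next row=LF[3]=1
  step 11: row=1, L[1]='k', prepend. Next row=LF[1]=6
  step 12: row=6, L[6]='k', prepend. Next row=LF[6]=9
  step 13: row=9, L[9]='l', prepend. Next row=LF[9]=17
  step 14: row=17, L[17]='k', prepend. Next row=LF[17]=14
  step 15: row=14, L[14]='k', prepend. Next row=LF[14]=11
  step 16: row=11, L[11]='k', prepend. Next row=LF[11]=10
  step 17: row=10, L[10]='l', prepend. Next row=LF[10]=18
  step 18: row=18, L[18]='k', prepend. Next row=LF[18]=15
  step 19: row=15, L[15]='k', prepend. Next row=LF[15]=12
Reversed output: kklkkklkkjjkjklkjk$

Answer: kklkkklkkjjkjklkjk$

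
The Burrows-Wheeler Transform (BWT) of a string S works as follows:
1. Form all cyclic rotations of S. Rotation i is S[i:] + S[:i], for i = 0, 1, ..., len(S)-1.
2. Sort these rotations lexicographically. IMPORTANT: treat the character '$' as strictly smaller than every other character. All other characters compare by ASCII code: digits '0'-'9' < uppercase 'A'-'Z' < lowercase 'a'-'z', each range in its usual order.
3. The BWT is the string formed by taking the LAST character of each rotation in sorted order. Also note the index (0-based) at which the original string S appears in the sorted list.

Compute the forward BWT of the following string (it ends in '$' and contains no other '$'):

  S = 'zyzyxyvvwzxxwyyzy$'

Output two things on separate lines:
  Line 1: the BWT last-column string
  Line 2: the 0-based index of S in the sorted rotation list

Answer: yyvxvxzyzxzwyzwyy$
17

Derivation:
All 18 rotations (rotation i = S[i:]+S[:i]):
  rot[0] = zyzyxyvvwzxxwyyzy$
  rot[1] = yzyxyvvwzxxwyyzy$z
  rot[2] = zyxyvvwzxxwyyzy$zy
  rot[3] = yxyvvwzxxwyyzy$zyz
  rot[4] = xyvvwzxxwyyzy$zyzy
  rot[5] = yvvwzxxwyyzy$zyzyx
  rot[6] = vvwzxxwyyzy$zyzyxy
  rot[7] = vwzxxwyyzy$zyzyxyv
  rot[8] = wzxxwyyzy$zyzyxyvv
  rot[9] = zxxwyyzy$zyzyxyvvw
  rot[10] = xxwyyzy$zyzyxyvvwz
  rot[11] = xwyyzy$zyzyxyvvwzx
  rot[12] = wyyzy$zyzyxyvvwzxx
  rot[13] = yyzy$zyzyxyvvwzxxw
  rot[14] = yzy$zyzyxyvvwzxxwy
  rot[15] = zy$zyzyxyvvwzxxwyy
  rot[16] = y$zyzyxyvvwzxxwyyz
  rot[17] = $zyzyxyvvwzxxwyyzy
Sorted (with $ < everything):
  sorted[0] = $zyzyxyvvwzxxwyyzy  (last char: 'y')
  sorted[1] = vvwzxxwyyzy$zyzyxy  (last char: 'y')
  sorted[2] = vwzxxwyyzy$zyzyxyv  (last char: 'v')
  sorted[3] = wyyzy$zyzyxyvvwzxx  (last char: 'x')
  sorted[4] = wzxxwyyzy$zyzyxyvv  (last char: 'v')
  sorted[5] = xwyyzy$zyzyxyvvwzx  (last char: 'x')
  sorted[6] = xxwyyzy$zyzyxyvvwz  (last char: 'z')
  sorted[7] = xyvvwzxxwyyzy$zyzy  (last char: 'y')
  sorted[8] = y$zyzyxyvvwzxxwyyz  (last char: 'z')
  sorted[9] = yvvwzxxwyyzy$zyzyx  (last char: 'x')
  sorted[10] = yxyvvwzxxwyyzy$zyz  (last char: 'z')
  sorted[11] = yyzy$zyzyxyvvwzxxw  (last char: 'w')
  sorted[12] = yzy$zyzyxyvvwzxxwy  (last char: 'y')
  sorted[13] = yzyxyvvwzxxwyyzy$z  (last char: 'z')
  sorted[14] = zxxwyyzy$zyzyxyvvw  (last char: 'w')
  sorted[15] = zy$zyzyxyvvwzxxwyy  (last char: 'y')
  sorted[16] = zyxyvvwzxxwyyzy$zy  (last char: 'y')
  sorted[17] = zyzyxyvvwzxxwyyzy$  (last char: '$')
Last column: yyvxvxzyzxzwyzwyy$
Original string S is at sorted index 17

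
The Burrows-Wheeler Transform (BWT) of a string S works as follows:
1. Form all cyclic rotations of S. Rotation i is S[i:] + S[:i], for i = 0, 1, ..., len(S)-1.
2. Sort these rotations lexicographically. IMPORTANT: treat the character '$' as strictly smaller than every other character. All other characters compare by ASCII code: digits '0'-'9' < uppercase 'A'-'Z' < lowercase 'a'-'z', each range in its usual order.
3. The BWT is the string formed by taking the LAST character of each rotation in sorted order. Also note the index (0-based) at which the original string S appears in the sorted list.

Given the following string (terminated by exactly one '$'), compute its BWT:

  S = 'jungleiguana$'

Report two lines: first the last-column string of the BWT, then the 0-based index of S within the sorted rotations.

Answer: anulnie$gaugj
7

Derivation:
All 13 rotations (rotation i = S[i:]+S[:i]):
  rot[0] = jungleiguana$
  rot[1] = ungleiguana$j
  rot[2] = ngleiguana$ju
  rot[3] = gleiguana$jun
  rot[4] = leiguana$jung
  rot[5] = eiguana$jungl
  rot[6] = iguana$jungle
  rot[7] = guana$junglei
  rot[8] = uana$jungleig
  rot[9] = ana$jungleigu
  rot[10] = na$jungleigua
  rot[11] = a$jungleiguan
  rot[12] = $jungleiguana
Sorted (with $ < everything):
  sorted[0] = $jungleiguana  (last char: 'a')
  sorted[1] = a$jungleiguan  (last char: 'n')
  sorted[2] = ana$jungleigu  (last char: 'u')
  sorted[3] = eiguana$jungl  (last char: 'l')
  sorted[4] = gleiguana$jun  (last char: 'n')
  sorted[5] = guana$junglei  (last char: 'i')
  sorted[6] = iguana$jungle  (last char: 'e')
  sorted[7] = jungleiguana$  (last char: '$')
  sorted[8] = leiguana$jung  (last char: 'g')
  sorted[9] = na$jungleigua  (last char: 'a')
  sorted[10] = ngleiguana$ju  (last char: 'u')
  sorted[11] = uana$jungleig  (last char: 'g')
  sorted[12] = ungleiguana$j  (last char: 'j')
Last column: anulnie$gaugj
Original string S is at sorted index 7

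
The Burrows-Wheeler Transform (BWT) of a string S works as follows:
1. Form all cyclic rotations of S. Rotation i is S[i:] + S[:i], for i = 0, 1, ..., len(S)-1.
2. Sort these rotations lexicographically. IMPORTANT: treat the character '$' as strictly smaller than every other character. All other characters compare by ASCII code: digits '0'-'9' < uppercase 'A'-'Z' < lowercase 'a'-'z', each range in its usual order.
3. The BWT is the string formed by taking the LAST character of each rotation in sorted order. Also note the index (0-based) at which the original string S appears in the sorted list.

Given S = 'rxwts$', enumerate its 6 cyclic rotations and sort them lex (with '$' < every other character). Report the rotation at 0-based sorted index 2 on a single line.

All 6 rotations (rotation i = S[i:]+S[:i]):
  rot[0] = rxwts$
  rot[1] = xwts$r
  rot[2] = wts$rx
  rot[3] = ts$rxw
  rot[4] = s$rxwt
  rot[5] = $rxwts
Sorted (with $ < everything):
  sorted[0] = $rxwts
  sorted[1] = rxwts$
  sorted[2] = s$rxwt
  sorted[3] = ts$rxw
  sorted[4] = wts$rx
  sorted[5] = xwts$r
sorted[2] = s$rxwt

Answer: s$rxwt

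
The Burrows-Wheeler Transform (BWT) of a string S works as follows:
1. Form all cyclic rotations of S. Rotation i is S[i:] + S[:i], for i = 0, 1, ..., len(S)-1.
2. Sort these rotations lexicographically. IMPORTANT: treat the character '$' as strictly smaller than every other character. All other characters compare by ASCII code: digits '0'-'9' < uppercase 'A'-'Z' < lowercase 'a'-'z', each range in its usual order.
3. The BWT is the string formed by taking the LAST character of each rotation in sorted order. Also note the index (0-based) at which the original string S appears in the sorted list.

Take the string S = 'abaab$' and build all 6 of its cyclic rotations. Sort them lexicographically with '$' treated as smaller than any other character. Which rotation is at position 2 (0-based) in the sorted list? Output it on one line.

Answer: ab$aba

Derivation:
All 6 rotations (rotation i = S[i:]+S[:i]):
  rot[0] = abaab$
  rot[1] = baab$a
  rot[2] = aab$ab
  rot[3] = ab$aba
  rot[4] = b$abaa
  rot[5] = $abaab
Sorted (with $ < everything):
  sorted[0] = $abaab
  sorted[1] = aab$ab
  sorted[2] = ab$aba
  sorted[3] = abaab$
  sorted[4] = b$abaa
  sorted[5] = baab$a
sorted[2] = ab$aba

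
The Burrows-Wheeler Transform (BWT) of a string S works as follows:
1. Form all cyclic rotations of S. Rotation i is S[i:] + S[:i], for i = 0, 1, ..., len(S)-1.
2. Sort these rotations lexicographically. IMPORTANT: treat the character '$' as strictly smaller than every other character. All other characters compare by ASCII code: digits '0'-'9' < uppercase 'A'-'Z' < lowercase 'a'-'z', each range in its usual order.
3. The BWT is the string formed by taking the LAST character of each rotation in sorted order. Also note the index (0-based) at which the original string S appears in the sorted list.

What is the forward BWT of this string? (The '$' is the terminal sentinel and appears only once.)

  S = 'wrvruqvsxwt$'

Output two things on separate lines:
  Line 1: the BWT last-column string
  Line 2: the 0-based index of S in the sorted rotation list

Answer: tuvwvwrrq$xs
9

Derivation:
All 12 rotations (rotation i = S[i:]+S[:i]):
  rot[0] = wrvruqvsxwt$
  rot[1] = rvruqvsxwt$w
  rot[2] = vruqvsxwt$wr
  rot[3] = ruqvsxwt$wrv
  rot[4] = uqvsxwt$wrvr
  rot[5] = qvsxwt$wrvru
  rot[6] = vsxwt$wrvruq
  rot[7] = sxwt$wrvruqv
  rot[8] = xwt$wrvruqvs
  rot[9] = wt$wrvruqvsx
  rot[10] = t$wrvruqvsxw
  rot[11] = $wrvruqvsxwt
Sorted (with $ < everything):
  sorted[0] = $wrvruqvsxwt  (last char: 't')
  sorted[1] = qvsxwt$wrvru  (last char: 'u')
  sorted[2] = ruqvsxwt$wrv  (last char: 'v')
  sorted[3] = rvruqvsxwt$w  (last char: 'w')
  sorted[4] = sxwt$wrvruqv  (last char: 'v')
  sorted[5] = t$wrvruqvsxw  (last char: 'w')
  sorted[6] = uqvsxwt$wrvr  (last char: 'r')
  sorted[7] = vruqvsxwt$wr  (last char: 'r')
  sorted[8] = vsxwt$wrvruq  (last char: 'q')
  sorted[9] = wrvruqvsxwt$  (last char: '$')
  sorted[10] = wt$wrvruqvsx  (last char: 'x')
  sorted[11] = xwt$wrvruqvs  (last char: 's')
Last column: tuvwvwrrq$xs
Original string S is at sorted index 9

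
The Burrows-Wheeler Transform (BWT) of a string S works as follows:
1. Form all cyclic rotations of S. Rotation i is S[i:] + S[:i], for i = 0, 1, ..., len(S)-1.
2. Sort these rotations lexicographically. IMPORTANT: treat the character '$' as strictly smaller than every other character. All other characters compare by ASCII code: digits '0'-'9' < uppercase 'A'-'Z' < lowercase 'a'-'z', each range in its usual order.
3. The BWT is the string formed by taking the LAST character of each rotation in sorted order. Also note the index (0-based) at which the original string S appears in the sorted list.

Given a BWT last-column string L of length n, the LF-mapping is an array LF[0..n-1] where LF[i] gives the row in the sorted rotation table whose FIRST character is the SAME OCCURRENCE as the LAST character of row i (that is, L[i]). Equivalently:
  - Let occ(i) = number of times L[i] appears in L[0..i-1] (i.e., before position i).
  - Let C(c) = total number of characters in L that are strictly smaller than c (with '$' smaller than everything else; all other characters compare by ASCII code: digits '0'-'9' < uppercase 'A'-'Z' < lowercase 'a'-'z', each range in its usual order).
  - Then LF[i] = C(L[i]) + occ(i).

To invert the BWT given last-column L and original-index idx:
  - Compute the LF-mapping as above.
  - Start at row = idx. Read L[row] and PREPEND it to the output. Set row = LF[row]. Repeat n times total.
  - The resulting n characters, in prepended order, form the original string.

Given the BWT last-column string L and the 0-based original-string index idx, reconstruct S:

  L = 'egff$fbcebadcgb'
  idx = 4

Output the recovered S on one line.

Answer: bggafbcfcdfbee$

Derivation:
LF mapping: 8 13 10 11 0 12 2 5 9 3 1 7 6 14 4
Walk LF starting at row 4, prepending L[row]:
  step 1: row=4, L[4]='$', prepend. Next row=LF[4]=0
  step 2: row=0, L[0]='e', prepend. Next row=LF[0]=8
  step 3: row=8, L[8]='e', prepend. Next row=LF[8]=9
  step 4: row=9, L[9]='b', prepend. Next row=LF[9]=3
  step 5: row=3, L[3]='f', prepend. Next row=LF[3]=11
  step 6: row=11, L[11]='d', prepend. Next row=LF[11]=7
  step 7: row=7, L[7]='c', prepend. Next row=LF[7]=5
  step 8: row=5, L[5]='f', prepend. Next row=LF[5]=12
  step 9: row=12, L[12]='c', prepend. Next row=LF[12]=6
  step 10: row=6, L[6]='b', prepend. Next row=LF[6]=2
  step 11: row=2, L[2]='f', prepend. Next row=LF[2]=10
  step 12: row=10, L[10]='a', prepend. Next row=LF[10]=1
  step 13: row=1, L[1]='g', prepend. Next row=LF[1]=13
  step 14: row=13, L[13]='g', prepend. Next row=LF[13]=14
  step 15: row=14, L[14]='b', prepend. Next row=LF[14]=4
Reversed output: bggafbcfcdfbee$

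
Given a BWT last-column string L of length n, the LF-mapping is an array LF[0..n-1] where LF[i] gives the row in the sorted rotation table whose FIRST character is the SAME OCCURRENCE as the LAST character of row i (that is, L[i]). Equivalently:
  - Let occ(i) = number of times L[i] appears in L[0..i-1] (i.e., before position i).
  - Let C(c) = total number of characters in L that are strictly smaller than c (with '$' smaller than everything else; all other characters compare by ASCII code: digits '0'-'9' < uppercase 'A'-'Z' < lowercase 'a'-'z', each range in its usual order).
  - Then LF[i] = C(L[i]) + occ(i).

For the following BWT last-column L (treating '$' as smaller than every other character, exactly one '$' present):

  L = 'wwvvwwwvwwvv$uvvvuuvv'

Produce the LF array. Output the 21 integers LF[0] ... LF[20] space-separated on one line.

Char counts: '$':1, 'u':3, 'v':10, 'w':7
C (first-col start): C('$')=0, C('u')=1, C('v')=4, C('w')=14
L[0]='w': occ=0, LF[0]=C('w')+0=14+0=14
L[1]='w': occ=1, LF[1]=C('w')+1=14+1=15
L[2]='v': occ=0, LF[2]=C('v')+0=4+0=4
L[3]='v': occ=1, LF[3]=C('v')+1=4+1=5
L[4]='w': occ=2, LF[4]=C('w')+2=14+2=16
L[5]='w': occ=3, LF[5]=C('w')+3=14+3=17
L[6]='w': occ=4, LF[6]=C('w')+4=14+4=18
L[7]='v': occ=2, LF[7]=C('v')+2=4+2=6
L[8]='w': occ=5, LF[8]=C('w')+5=14+5=19
L[9]='w': occ=6, LF[9]=C('w')+6=14+6=20
L[10]='v': occ=3, LF[10]=C('v')+3=4+3=7
L[11]='v': occ=4, LF[11]=C('v')+4=4+4=8
L[12]='$': occ=0, LF[12]=C('$')+0=0+0=0
L[13]='u': occ=0, LF[13]=C('u')+0=1+0=1
L[14]='v': occ=5, LF[14]=C('v')+5=4+5=9
L[15]='v': occ=6, LF[15]=C('v')+6=4+6=10
L[16]='v': occ=7, LF[16]=C('v')+7=4+7=11
L[17]='u': occ=1, LF[17]=C('u')+1=1+1=2
L[18]='u': occ=2, LF[18]=C('u')+2=1+2=3
L[19]='v': occ=8, LF[19]=C('v')+8=4+8=12
L[20]='v': occ=9, LF[20]=C('v')+9=4+9=13

Answer: 14 15 4 5 16 17 18 6 19 20 7 8 0 1 9 10 11 2 3 12 13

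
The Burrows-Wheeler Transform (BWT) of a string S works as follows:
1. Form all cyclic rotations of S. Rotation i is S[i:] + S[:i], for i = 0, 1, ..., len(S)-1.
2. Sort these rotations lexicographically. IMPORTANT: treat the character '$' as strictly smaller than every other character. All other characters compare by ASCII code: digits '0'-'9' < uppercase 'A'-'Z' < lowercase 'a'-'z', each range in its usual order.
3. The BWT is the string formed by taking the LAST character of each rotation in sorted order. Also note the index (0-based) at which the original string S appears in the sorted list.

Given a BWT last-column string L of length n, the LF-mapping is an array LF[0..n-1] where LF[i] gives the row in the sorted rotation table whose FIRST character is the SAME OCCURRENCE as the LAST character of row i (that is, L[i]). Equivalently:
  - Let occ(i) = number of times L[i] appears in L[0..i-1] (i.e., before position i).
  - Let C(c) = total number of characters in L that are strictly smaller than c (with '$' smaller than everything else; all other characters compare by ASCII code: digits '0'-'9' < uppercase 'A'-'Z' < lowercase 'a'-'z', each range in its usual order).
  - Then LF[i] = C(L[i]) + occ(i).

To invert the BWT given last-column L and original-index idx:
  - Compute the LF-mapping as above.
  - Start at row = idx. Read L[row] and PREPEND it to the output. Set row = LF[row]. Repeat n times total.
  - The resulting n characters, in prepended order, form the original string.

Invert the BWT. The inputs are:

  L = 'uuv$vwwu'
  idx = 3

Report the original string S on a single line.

LF mapping: 1 2 4 0 5 6 7 3
Walk LF starting at row 3, prepending L[row]:
  step 1: row=3, L[3]='$', prepend. Next row=LF[3]=0
  step 2: row=0, L[0]='u', prepend. Next row=LF[0]=1
  step 3: row=1, L[1]='u', prepend. Next row=LF[1]=2
  step 4: row=2, L[2]='v', prepend. Next row=LF[2]=4
  step 5: row=4, L[4]='v', prepend. Next row=LF[4]=5
  step 6: row=5, L[5]='w', prepend. Next row=LF[5]=6
  step 7: row=6, L[6]='w', prepend. Next row=LF[6]=7
  step 8: row=7, L[7]='u', prepend. Next row=LF[7]=3
Reversed output: uwwvvuu$

Answer: uwwvvuu$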